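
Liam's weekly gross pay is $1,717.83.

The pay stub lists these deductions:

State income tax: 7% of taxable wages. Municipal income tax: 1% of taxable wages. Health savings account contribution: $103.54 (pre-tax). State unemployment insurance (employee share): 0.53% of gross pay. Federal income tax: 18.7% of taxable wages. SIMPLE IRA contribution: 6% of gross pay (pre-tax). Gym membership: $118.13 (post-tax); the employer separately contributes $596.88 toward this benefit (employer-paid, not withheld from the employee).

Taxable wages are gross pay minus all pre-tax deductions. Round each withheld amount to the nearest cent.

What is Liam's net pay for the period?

Health savings account contribution: $103.54
SIMPLE IRA contribution: $1,717.83 × 0.06 = $103.07
Pre-tax total = $103.54 + $103.07 = $206.61
Taxable wages = $1,717.83 − $206.61 = $1,511.22
Municipal income tax: $1,511.22 × 0.01 = $15.11
Federal income tax: $1,511.22 × 0.187 = $282.60
State income tax: $1,511.22 × 0.07 = $105.79
State unemployment insurance (employee share): $1,717.83 × 0.0053 = $9.10
Gym membership: $118.13
(Employer's $596.88 toward gym membership is not withheld from the employee.)
Total deductions = $103.54 + $103.07 + $15.11 + $282.60 + $105.79 + $9.10 + $118.13 = $737.34
Net pay = $1,717.83 − $737.34 = $980.49

$980.49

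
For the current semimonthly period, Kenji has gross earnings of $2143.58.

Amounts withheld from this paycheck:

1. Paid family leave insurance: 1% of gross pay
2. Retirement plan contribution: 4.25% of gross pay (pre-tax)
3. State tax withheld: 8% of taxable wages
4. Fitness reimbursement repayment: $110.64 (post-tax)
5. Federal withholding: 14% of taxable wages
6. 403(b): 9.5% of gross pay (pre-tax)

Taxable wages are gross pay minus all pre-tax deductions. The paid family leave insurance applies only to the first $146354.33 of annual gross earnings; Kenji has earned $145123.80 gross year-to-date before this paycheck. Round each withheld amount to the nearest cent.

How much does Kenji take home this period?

403(b): $2143.58 × 0.095 = $203.64
Retirement plan contribution: $2143.58 × 0.0425 = $91.10
Pre-tax total = $203.64 + $91.10 = $294.74
Taxable wages = $2143.58 − $294.74 = $1848.84
Federal withholding: $1848.84 × 0.14 = $258.84
State tax withheld: $1848.84 × 0.08 = $147.91
Paid family leave insurance: only $146354.33 − $145123.80 = $1230.53 of this check is subject → $1230.53 × 0.01 = $12.31
Fitness reimbursement repayment: $110.64
Total deductions = $203.64 + $91.10 + $258.84 + $147.91 + $12.31 + $110.64 = $824.44
Net pay = $2143.58 − $824.44 = $1319.14

$1319.14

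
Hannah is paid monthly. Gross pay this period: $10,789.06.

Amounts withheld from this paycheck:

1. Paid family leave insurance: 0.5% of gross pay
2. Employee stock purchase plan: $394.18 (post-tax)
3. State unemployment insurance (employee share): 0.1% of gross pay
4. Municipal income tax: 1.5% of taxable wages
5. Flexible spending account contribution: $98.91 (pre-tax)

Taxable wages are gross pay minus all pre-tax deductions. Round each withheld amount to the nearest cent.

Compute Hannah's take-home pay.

Flexible spending account contribution: $98.91
Taxable wages = $10,789.06 − $98.91 = $10,690.15
Municipal income tax: $10,690.15 × 0.015 = $160.35
Paid family leave insurance: $10,789.06 × 0.005 = $53.95
State unemployment insurance (employee share): $10,789.06 × 0.001 = $10.79
Employee stock purchase plan: $394.18
Total deductions = $98.91 + $160.35 + $53.95 + $10.79 + $394.18 = $718.18
Net pay = $10,789.06 − $718.18 = $10,070.88

$10,070.88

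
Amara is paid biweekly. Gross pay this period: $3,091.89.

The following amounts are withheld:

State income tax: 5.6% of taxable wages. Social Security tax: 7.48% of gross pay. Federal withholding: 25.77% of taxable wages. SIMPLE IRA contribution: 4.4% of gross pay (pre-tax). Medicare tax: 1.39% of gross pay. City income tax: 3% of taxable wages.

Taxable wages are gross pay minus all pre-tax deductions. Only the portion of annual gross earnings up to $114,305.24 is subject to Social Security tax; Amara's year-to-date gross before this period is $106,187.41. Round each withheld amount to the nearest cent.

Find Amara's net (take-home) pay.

$1,665.67

SIMPLE IRA contribution: $3,091.89 × 0.044 = $136.04
Taxable wages = $3,091.89 − $136.04 = $2,955.85
State income tax: $2,955.85 × 0.056 = $165.53
Federal withholding: $2,955.85 × 0.2577 = $761.72
City income tax: $2,955.85 × 0.03 = $88.68
Medicare tax: $3,091.89 × 0.0139 = $42.98
Social Security tax: cap not yet reached, full $3,091.89 is subject → $3,091.89 × 0.0748 = $231.27
Total deductions = $136.04 + $165.53 + $761.72 + $88.68 + $42.98 + $231.27 = $1,426.22
Net pay = $3,091.89 − $1,426.22 = $1,665.67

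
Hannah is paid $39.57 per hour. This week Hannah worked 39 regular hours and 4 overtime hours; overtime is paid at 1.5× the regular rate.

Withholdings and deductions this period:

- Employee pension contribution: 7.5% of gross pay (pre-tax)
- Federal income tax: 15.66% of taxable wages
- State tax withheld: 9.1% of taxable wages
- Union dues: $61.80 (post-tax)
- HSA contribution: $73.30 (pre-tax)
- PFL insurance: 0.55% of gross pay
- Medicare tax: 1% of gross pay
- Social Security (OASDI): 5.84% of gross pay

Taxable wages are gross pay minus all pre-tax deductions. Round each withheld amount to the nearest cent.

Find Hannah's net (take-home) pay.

Regular pay: 39 × $39.57 = $1,543.23
Overtime pay: 4 × $39.57 × 1.5 = $237.42
Gross pay = $1,543.23 + $237.42 = $1,780.65
Employee pension contribution: $1,780.65 × 0.075 = $133.55
HSA contribution: $73.30
Pre-tax total = $133.55 + $73.30 = $206.85
Taxable wages = $1,780.65 − $206.85 = $1,573.80
State tax withheld: $1,573.80 × 0.091 = $143.22
Federal income tax: $1,573.80 × 0.1566 = $246.46
PFL insurance: $1,780.65 × 0.0055 = $9.79
Social Security (OASDI): $1,780.65 × 0.0584 = $103.99
Medicare tax: $1,780.65 × 0.01 = $17.81
Union dues: $61.80
Total deductions = $133.55 + $73.30 + $143.22 + $246.46 + $9.79 + $103.99 + $17.81 + $61.80 = $789.92
Net pay = $1,780.65 − $789.92 = $990.73

$990.73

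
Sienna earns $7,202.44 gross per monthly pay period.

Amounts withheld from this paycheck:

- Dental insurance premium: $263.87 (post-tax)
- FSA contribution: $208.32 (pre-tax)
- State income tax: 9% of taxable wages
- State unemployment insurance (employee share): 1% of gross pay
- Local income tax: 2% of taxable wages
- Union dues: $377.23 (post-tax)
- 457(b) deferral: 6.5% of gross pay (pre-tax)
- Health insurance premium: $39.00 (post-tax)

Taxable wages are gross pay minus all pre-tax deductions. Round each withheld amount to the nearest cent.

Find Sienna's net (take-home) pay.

$5,055.98

457(b) deferral: $7,202.44 × 0.065 = $468.16
FSA contribution: $208.32
Pre-tax total = $468.16 + $208.32 = $676.48
Taxable wages = $7,202.44 − $676.48 = $6,525.96
State income tax: $6,525.96 × 0.09 = $587.34
Local income tax: $6,525.96 × 0.02 = $130.52
State unemployment insurance (employee share): $7,202.44 × 0.01 = $72.02
Health insurance premium: $39.00
Union dues: $377.23
Dental insurance premium: $263.87
Total deductions = $468.16 + $208.32 + $587.34 + $130.52 + $72.02 + $39.00 + $377.23 + $263.87 = $2,146.46
Net pay = $7,202.44 − $2,146.46 = $5,055.98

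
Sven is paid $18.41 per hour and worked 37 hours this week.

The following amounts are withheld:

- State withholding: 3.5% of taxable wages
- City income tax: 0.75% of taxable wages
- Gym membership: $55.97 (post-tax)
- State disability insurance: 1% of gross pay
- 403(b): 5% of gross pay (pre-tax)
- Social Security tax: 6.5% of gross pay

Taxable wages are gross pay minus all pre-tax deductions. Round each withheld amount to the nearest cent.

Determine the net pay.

Gross pay: 37 × $18.41 = $681.17
403(b): $681.17 × 0.05 = $34.06
Taxable wages = $681.17 − $34.06 = $647.11
City income tax: $647.11 × 0.0075 = $4.85
State withholding: $647.11 × 0.035 = $22.65
Social Security tax: $681.17 × 0.065 = $44.28
State disability insurance: $681.17 × 0.01 = $6.81
Gym membership: $55.97
Total deductions = $34.06 + $4.85 + $22.65 + $44.28 + $6.81 + $55.97 = $168.62
Net pay = $681.17 − $168.62 = $512.55

$512.55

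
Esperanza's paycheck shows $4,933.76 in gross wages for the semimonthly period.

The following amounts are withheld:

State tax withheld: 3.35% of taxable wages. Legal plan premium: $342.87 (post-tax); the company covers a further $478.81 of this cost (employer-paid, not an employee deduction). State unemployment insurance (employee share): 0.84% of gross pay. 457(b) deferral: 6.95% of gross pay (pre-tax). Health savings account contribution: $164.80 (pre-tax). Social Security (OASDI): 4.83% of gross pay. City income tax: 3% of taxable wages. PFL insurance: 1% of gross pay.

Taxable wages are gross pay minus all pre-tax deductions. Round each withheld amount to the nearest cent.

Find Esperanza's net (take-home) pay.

457(b) deferral: $4,933.76 × 0.0695 = $342.90
Health savings account contribution: $164.80
Pre-tax total = $342.90 + $164.80 = $507.70
Taxable wages = $4,933.76 − $507.70 = $4,426.06
State tax withheld: $4,426.06 × 0.0335 = $148.27
City income tax: $4,426.06 × 0.03 = $132.78
State unemployment insurance (employee share): $4,933.76 × 0.0084 = $41.44
Social Security (OASDI): $4,933.76 × 0.0483 = $238.30
PFL insurance: $4,933.76 × 0.01 = $49.34
Legal plan premium: $342.87
(Employer's $478.81 toward legal plan premium is not withheld from the employee.)
Total deductions = $342.90 + $164.80 + $148.27 + $132.78 + $41.44 + $238.30 + $49.34 + $342.87 = $1,460.70
Net pay = $4,933.76 − $1,460.70 = $3,473.06

$3,473.06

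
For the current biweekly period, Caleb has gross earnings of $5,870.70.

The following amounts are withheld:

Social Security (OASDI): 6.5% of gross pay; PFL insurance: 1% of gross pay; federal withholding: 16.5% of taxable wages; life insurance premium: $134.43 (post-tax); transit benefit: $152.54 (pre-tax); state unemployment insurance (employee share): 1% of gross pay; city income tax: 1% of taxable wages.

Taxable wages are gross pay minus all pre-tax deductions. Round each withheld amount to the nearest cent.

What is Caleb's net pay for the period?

$4,084.03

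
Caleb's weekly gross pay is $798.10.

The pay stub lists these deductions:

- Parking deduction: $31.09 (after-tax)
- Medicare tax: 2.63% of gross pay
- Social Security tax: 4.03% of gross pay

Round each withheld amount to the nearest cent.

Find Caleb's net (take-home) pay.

$713.86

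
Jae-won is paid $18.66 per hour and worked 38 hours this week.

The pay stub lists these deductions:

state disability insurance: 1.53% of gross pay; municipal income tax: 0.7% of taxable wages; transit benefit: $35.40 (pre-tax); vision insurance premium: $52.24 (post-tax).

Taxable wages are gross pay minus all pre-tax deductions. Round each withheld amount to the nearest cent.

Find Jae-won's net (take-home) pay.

Gross pay: 38 × $18.66 = $709.08
Transit benefit: $35.40
Taxable wages = $709.08 − $35.40 = $673.68
Municipal income tax: $673.68 × 0.007 = $4.72
State disability insurance: $709.08 × 0.0153 = $10.85
Vision insurance premium: $52.24
Total deductions = $35.40 + $4.72 + $10.85 + $52.24 = $103.21
Net pay = $709.08 − $103.21 = $605.87

$605.87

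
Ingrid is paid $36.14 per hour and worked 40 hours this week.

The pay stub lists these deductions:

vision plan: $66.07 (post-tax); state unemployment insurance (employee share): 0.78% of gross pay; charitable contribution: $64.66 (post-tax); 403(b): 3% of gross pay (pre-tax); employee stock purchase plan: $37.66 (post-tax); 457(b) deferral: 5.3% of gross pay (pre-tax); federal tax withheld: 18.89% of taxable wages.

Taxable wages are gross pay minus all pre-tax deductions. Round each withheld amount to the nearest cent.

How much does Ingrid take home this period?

$895.53

Gross pay: 40 × $36.14 = $1,445.60
457(b) deferral: $1,445.60 × 0.053 = $76.62
403(b): $1,445.60 × 0.03 = $43.37
Pre-tax total = $76.62 + $43.37 = $119.99
Taxable wages = $1,445.60 − $119.99 = $1,325.61
Federal tax withheld: $1,325.61 × 0.1889 = $250.41
State unemployment insurance (employee share): $1,445.60 × 0.0078 = $11.28
Charitable contribution: $64.66
Employee stock purchase plan: $37.66
Vision plan: $66.07
Total deductions = $76.62 + $43.37 + $250.41 + $11.28 + $64.66 + $37.66 + $66.07 = $550.07
Net pay = $1,445.60 − $550.07 = $895.53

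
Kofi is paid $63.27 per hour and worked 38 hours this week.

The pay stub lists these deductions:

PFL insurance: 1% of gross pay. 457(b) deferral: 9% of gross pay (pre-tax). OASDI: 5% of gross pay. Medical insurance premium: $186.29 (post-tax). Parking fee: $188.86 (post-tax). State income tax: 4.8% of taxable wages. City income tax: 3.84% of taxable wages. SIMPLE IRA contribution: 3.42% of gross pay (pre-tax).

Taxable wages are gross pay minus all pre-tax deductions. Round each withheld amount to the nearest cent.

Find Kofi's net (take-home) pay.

$1,404.32

Gross pay: 38 × $63.27 = $2,404.26
SIMPLE IRA contribution: $2,404.26 × 0.0342 = $82.23
457(b) deferral: $2,404.26 × 0.09 = $216.38
Pre-tax total = $82.23 + $216.38 = $298.61
Taxable wages = $2,404.26 − $298.61 = $2,105.65
State income tax: $2,105.65 × 0.048 = $101.07
City income tax: $2,105.65 × 0.0384 = $80.86
OASDI: $2,404.26 × 0.05 = $120.21
PFL insurance: $2,404.26 × 0.01 = $24.04
Parking fee: $188.86
Medical insurance premium: $186.29
Total deductions = $82.23 + $216.38 + $101.07 + $80.86 + $120.21 + $24.04 + $188.86 + $186.29 = $999.94
Net pay = $2,404.26 − $999.94 = $1,404.32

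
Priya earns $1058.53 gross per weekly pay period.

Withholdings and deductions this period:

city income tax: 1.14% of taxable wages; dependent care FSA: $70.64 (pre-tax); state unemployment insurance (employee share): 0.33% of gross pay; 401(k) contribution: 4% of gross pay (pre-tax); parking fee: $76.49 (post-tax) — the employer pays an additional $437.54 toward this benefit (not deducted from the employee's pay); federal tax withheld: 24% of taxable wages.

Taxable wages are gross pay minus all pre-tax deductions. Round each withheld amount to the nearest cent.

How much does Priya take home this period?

Dependent care FSA: $70.64
401(k) contribution: $1058.53 × 0.04 = $42.34
Pre-tax total = $70.64 + $42.34 = $112.98
Taxable wages = $1058.53 − $112.98 = $945.55
Federal tax withheld: $945.55 × 0.24 = $226.93
City income tax: $945.55 × 0.0114 = $10.78
State unemployment insurance (employee share): $1058.53 × 0.0033 = $3.49
Parking fee: $76.49
(Employer's $437.54 toward parking fee is not withheld from the employee.)
Total deductions = $70.64 + $42.34 + $226.93 + $10.78 + $3.49 + $76.49 = $430.67
Net pay = $1058.53 − $430.67 = $627.86

$627.86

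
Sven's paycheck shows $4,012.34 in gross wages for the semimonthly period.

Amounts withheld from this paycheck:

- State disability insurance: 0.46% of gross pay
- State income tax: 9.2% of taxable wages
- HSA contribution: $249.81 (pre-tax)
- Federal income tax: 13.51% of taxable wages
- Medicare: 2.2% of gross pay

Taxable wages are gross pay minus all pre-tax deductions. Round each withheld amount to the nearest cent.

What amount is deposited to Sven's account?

$2,801.33

HSA contribution: $249.81
Taxable wages = $4,012.34 − $249.81 = $3,762.53
Federal income tax: $3,762.53 × 0.1351 = $508.32
State income tax: $3,762.53 × 0.092 = $346.15
State disability insurance: $4,012.34 × 0.0046 = $18.46
Medicare: $4,012.34 × 0.022 = $88.27
Total deductions = $249.81 + $508.32 + $346.15 + $18.46 + $88.27 = $1,211.01
Net pay = $4,012.34 − $1,211.01 = $2,801.33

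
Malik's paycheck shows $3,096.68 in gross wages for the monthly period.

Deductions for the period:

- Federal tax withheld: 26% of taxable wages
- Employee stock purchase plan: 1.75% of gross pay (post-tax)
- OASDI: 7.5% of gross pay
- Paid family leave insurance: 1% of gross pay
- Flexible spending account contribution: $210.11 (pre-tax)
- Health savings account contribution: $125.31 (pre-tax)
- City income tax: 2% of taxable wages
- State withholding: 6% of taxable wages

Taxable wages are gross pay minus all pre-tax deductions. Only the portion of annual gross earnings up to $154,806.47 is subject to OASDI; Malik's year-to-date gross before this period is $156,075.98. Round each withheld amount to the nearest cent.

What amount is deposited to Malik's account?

$1,737.26

Health savings account contribution: $125.31
Flexible spending account contribution: $210.11
Pre-tax total = $125.31 + $210.11 = $335.42
Taxable wages = $3,096.68 − $335.42 = $2,761.26
City income tax: $2,761.26 × 0.02 = $55.23
State withholding: $2,761.26 × 0.06 = $165.68
Federal tax withheld: $2,761.26 × 0.26 = $717.93
Paid family leave insurance: $3,096.68 × 0.01 = $30.97
OASDI: annual cap $154,806.47 already reached (YTD $156,075.98), so $0.00
Employee stock purchase plan: $3,096.68 × 0.0175 = $54.19
Total deductions = $125.31 + $210.11 + $55.23 + $165.68 + $717.93 + $30.97 + $0.00 + $54.19 = $1,359.42
Net pay = $3,096.68 − $1,359.42 = $1,737.26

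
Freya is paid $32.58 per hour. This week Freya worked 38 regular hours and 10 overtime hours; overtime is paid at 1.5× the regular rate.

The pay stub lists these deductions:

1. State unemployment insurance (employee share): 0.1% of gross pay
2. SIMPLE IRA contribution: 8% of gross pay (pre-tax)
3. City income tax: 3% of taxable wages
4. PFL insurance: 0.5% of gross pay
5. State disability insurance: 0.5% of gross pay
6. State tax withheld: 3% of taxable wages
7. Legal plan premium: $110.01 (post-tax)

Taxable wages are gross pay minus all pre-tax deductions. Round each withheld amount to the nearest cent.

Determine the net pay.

$1,364.28

Regular pay: 38 × $32.58 = $1,238.04
Overtime pay: 10 × $32.58 × 1.5 = $488.70
Gross pay = $1,238.04 + $488.70 = $1,726.74
SIMPLE IRA contribution: $1,726.74 × 0.08 = $138.14
Taxable wages = $1,726.74 − $138.14 = $1,588.60
City income tax: $1,588.60 × 0.03 = $47.66
State tax withheld: $1,588.60 × 0.03 = $47.66
PFL insurance: $1,726.74 × 0.005 = $8.63
State disability insurance: $1,726.74 × 0.005 = $8.63
State unemployment insurance (employee share): $1,726.74 × 0.001 = $1.73
Legal plan premium: $110.01
Total deductions = $138.14 + $47.66 + $47.66 + $8.63 + $8.63 + $1.73 + $110.01 = $362.46
Net pay = $1,726.74 − $362.46 = $1,364.28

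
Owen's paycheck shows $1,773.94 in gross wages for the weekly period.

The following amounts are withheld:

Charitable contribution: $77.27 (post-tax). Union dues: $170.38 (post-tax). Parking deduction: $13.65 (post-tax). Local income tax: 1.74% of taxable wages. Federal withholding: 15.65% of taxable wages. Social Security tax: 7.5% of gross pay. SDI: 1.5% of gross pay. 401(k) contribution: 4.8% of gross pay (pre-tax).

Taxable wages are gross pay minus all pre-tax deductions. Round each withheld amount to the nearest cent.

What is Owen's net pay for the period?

$974.15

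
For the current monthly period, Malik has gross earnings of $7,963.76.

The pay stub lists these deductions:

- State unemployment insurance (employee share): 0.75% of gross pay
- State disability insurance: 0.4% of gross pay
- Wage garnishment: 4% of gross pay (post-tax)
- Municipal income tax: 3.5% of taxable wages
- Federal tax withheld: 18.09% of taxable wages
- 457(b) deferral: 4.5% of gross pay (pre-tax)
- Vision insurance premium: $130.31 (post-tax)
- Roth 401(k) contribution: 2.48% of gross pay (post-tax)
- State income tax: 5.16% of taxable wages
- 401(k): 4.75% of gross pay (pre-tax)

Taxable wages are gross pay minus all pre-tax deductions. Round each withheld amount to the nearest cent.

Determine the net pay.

$4,555.91

401(k): $7,963.76 × 0.0475 = $378.28
457(b) deferral: $7,963.76 × 0.045 = $358.37
Pre-tax total = $378.28 + $358.37 = $736.65
Taxable wages = $7,963.76 − $736.65 = $7,227.11
State income tax: $7,227.11 × 0.0516 = $372.92
Federal tax withheld: $7,227.11 × 0.1809 = $1,307.38
Municipal income tax: $7,227.11 × 0.035 = $252.95
State unemployment insurance (employee share): $7,963.76 × 0.0075 = $59.73
State disability insurance: $7,963.76 × 0.004 = $31.86
Vision insurance premium: $130.31
Roth 401(k) contribution: $7,963.76 × 0.0248 = $197.50
Wage garnishment: $7,963.76 × 0.04 = $318.55
Total deductions = $378.28 + $358.37 + $372.92 + $1,307.38 + $252.95 + $59.73 + $31.86 + $130.31 + $197.50 + $318.55 = $3,407.85
Net pay = $7,963.76 − $3,407.85 = $4,555.91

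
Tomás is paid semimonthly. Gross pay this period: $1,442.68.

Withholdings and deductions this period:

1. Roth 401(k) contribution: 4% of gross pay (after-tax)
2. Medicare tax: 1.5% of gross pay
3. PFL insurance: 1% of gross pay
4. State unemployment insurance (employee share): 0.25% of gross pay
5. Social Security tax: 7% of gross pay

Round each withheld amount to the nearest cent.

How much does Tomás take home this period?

Social Security tax: $1,442.68 × 0.07 = $100.99
State unemployment insurance (employee share): $1,442.68 × 0.0025 = $3.61
Medicare tax: $1,442.68 × 0.015 = $21.64
PFL insurance: $1,442.68 × 0.01 = $14.43
Roth 401(k) contribution: $1,442.68 × 0.04 = $57.71
Total deductions = $100.99 + $3.61 + $21.64 + $14.43 + $57.71 = $198.38
Net pay = $1,442.68 − $198.38 = $1,244.30

$1,244.30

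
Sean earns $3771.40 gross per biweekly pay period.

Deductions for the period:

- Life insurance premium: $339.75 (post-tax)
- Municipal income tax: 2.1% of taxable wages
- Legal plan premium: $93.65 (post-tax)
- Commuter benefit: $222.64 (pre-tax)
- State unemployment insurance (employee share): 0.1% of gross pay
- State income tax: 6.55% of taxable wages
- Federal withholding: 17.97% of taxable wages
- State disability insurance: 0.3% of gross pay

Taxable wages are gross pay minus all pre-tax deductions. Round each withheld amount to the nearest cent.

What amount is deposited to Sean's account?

$2155.61

Commuter benefit: $222.64
Taxable wages = $3771.40 − $222.64 = $3548.76
Federal withholding: $3548.76 × 0.1797 = $637.71
State income tax: $3548.76 × 0.0655 = $232.44
Municipal income tax: $3548.76 × 0.021 = $74.52
State unemployment insurance (employee share): $3771.40 × 0.001 = $3.77
State disability insurance: $3771.40 × 0.003 = $11.31
Legal plan premium: $93.65
Life insurance premium: $339.75
Total deductions = $222.64 + $637.71 + $232.44 + $74.52 + $3.77 + $11.31 + $93.65 + $339.75 = $1615.79
Net pay = $3771.40 − $1615.79 = $2155.61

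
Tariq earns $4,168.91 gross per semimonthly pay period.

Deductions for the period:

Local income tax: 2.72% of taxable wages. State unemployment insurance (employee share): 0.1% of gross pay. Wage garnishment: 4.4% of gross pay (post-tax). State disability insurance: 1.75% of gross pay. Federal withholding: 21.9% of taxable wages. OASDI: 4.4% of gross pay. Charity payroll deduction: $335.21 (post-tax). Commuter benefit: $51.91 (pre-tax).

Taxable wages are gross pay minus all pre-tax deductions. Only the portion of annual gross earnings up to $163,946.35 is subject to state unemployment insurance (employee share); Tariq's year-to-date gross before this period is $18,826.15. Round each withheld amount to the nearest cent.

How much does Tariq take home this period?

Commuter benefit: $51.91
Taxable wages = $4,168.91 − $51.91 = $4,117.00
Federal withholding: $4,117.00 × 0.219 = $901.62
Local income tax: $4,117.00 × 0.0272 = $111.98
OASDI: $4,168.91 × 0.044 = $183.43
State disability insurance: $4,168.91 × 0.0175 = $72.96
State unemployment insurance (employee share): cap not yet reached, full $4,168.91 is subject → $4,168.91 × 0.001 = $4.17
Wage garnishment: $4,168.91 × 0.044 = $183.43
Charity payroll deduction: $335.21
Total deductions = $51.91 + $901.62 + $111.98 + $183.43 + $72.96 + $4.17 + $183.43 + $335.21 = $1,844.71
Net pay = $4,168.91 − $1,844.71 = $2,324.20

$2,324.20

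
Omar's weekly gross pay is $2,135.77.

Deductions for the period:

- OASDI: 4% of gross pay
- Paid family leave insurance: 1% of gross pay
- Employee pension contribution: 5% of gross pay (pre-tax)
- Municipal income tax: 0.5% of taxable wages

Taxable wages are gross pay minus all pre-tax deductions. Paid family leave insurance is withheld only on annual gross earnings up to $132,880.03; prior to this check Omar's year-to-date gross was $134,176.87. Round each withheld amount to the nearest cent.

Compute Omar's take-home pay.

$1,933.41

Employee pension contribution: $2,135.77 × 0.05 = $106.79
Taxable wages = $2,135.77 − $106.79 = $2,028.98
Municipal income tax: $2,028.98 × 0.005 = $10.14
OASDI: $2,135.77 × 0.04 = $85.43
Paid family leave insurance: annual cap $132,880.03 already reached (YTD $134,176.87), so $0.00
Total deductions = $106.79 + $10.14 + $85.43 + $0.00 = $202.36
Net pay = $2,135.77 − $202.36 = $1,933.41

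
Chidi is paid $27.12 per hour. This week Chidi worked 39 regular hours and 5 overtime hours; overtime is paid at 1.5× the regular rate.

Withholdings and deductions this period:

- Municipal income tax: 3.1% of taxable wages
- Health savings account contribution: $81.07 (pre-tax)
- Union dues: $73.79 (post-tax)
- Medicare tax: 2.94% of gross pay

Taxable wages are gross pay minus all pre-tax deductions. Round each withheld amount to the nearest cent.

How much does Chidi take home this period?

Regular pay: 39 × $27.12 = $1,057.68
Overtime pay: 5 × $27.12 × 1.5 = $203.40
Gross pay = $1,057.68 + $203.40 = $1,261.08
Health savings account contribution: $81.07
Taxable wages = $1,261.08 − $81.07 = $1,180.01
Municipal income tax: $1,180.01 × 0.031 = $36.58
Medicare tax: $1,261.08 × 0.0294 = $37.08
Union dues: $73.79
Total deductions = $81.07 + $36.58 + $37.08 + $73.79 = $228.52
Net pay = $1,261.08 − $228.52 = $1,032.56

$1,032.56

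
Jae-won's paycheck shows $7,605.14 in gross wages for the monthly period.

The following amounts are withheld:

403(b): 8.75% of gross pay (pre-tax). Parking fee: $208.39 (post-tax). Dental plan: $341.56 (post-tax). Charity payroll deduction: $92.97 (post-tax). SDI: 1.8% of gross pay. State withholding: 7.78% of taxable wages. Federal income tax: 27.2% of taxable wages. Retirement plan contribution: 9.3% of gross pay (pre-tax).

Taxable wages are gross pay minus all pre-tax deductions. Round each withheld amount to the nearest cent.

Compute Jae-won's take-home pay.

Retirement plan contribution: $7,605.14 × 0.093 = $707.28
403(b): $7,605.14 × 0.0875 = $665.45
Pre-tax total = $707.28 + $665.45 = $1,372.73
Taxable wages = $7,605.14 − $1,372.73 = $6,232.41
State withholding: $6,232.41 × 0.0778 = $484.88
Federal income tax: $6,232.41 × 0.272 = $1,695.22
SDI: $7,605.14 × 0.018 = $136.89
Parking fee: $208.39
Dental plan: $341.56
Charity payroll deduction: $92.97
Total deductions = $707.28 + $665.45 + $484.88 + $1,695.22 + $136.89 + $208.39 + $341.56 + $92.97 = $4,332.64
Net pay = $7,605.14 − $4,332.64 = $3,272.50

$3,272.50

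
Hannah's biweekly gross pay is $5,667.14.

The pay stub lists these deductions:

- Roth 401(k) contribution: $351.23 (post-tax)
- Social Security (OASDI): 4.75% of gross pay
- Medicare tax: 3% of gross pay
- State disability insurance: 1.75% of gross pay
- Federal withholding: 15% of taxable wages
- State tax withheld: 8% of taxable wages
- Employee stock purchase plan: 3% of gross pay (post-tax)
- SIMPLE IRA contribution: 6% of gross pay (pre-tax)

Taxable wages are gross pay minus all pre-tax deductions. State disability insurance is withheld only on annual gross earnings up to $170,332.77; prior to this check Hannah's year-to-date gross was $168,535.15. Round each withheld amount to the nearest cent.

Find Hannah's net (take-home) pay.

$3,109.97

SIMPLE IRA contribution: $5,667.14 × 0.06 = $340.03
Taxable wages = $5,667.14 − $340.03 = $5,327.11
Federal withholding: $5,327.11 × 0.15 = $799.07
State tax withheld: $5,327.11 × 0.08 = $426.17
Medicare tax: $5,667.14 × 0.03 = $170.01
State disability insurance: only $170,332.77 − $168,535.15 = $1,797.62 of this check is subject → $1,797.62 × 0.0175 = $31.46
Social Security (OASDI): $5,667.14 × 0.0475 = $269.19
Roth 401(k) contribution: $351.23
Employee stock purchase plan: $5,667.14 × 0.03 = $170.01
Total deductions = $340.03 + $799.07 + $426.17 + $170.01 + $31.46 + $269.19 + $351.23 + $170.01 = $2,557.17
Net pay = $5,667.14 − $2,557.17 = $3,109.97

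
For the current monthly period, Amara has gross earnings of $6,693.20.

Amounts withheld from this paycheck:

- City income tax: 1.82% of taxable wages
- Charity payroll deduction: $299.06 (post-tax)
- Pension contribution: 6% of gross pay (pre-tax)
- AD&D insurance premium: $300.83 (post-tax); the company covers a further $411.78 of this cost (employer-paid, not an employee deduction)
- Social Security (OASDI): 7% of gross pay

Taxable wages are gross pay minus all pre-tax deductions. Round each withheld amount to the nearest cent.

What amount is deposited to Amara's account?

Pension contribution: $6,693.20 × 0.06 = $401.59
Taxable wages = $6,693.20 − $401.59 = $6,291.61
City income tax: $6,291.61 × 0.0182 = $114.51
Social Security (OASDI): $6,693.20 × 0.07 = $468.52
AD&D insurance premium: $300.83
Charity payroll deduction: $299.06
(Employer's $411.78 toward AD&D insurance premium is not withheld from the employee.)
Total deductions = $401.59 + $114.51 + $468.52 + $300.83 + $299.06 = $1,584.51
Net pay = $6,693.20 − $1,584.51 = $5,108.69

$5,108.69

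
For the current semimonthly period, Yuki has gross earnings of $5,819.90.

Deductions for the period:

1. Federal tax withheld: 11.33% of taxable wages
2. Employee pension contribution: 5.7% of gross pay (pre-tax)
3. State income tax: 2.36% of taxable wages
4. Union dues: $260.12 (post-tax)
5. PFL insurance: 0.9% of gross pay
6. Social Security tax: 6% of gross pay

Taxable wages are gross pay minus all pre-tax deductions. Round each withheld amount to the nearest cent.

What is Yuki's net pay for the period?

Employee pension contribution: $5,819.90 × 0.057 = $331.73
Taxable wages = $5,819.90 − $331.73 = $5,488.17
Federal tax withheld: $5,488.17 × 0.1133 = $621.81
State income tax: $5,488.17 × 0.0236 = $129.52
PFL insurance: $5,819.90 × 0.009 = $52.38
Social Security tax: $5,819.90 × 0.06 = $349.19
Union dues: $260.12
Total deductions = $331.73 + $621.81 + $129.52 + $52.38 + $349.19 + $260.12 = $1,744.75
Net pay = $5,819.90 − $1,744.75 = $4,075.15

$4,075.15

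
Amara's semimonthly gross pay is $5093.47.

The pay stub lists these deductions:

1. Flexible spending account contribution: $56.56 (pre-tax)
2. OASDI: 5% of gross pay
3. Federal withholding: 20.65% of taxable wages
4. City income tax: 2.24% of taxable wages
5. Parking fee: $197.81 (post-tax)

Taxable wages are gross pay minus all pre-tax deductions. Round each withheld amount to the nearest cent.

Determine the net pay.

Flexible spending account contribution: $56.56
Taxable wages = $5093.47 − $56.56 = $5036.91
Federal withholding: $5036.91 × 0.2065 = $1040.12
City income tax: $5036.91 × 0.0224 = $112.83
OASDI: $5093.47 × 0.05 = $254.67
Parking fee: $197.81
Total deductions = $56.56 + $1040.12 + $112.83 + $254.67 + $197.81 = $1661.99
Net pay = $5093.47 − $1661.99 = $3431.48

$3431.48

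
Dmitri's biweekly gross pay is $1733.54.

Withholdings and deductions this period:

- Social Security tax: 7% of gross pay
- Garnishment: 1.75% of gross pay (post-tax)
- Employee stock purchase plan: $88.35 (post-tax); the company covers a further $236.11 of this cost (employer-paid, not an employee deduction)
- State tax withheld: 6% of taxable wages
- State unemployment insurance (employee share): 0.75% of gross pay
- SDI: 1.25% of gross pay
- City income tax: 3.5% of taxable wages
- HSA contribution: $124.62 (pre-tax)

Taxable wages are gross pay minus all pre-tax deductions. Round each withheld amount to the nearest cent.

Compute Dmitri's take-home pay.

$1181.36

HSA contribution: $124.62
Taxable wages = $1733.54 − $124.62 = $1608.92
City income tax: $1608.92 × 0.035 = $56.31
State tax withheld: $1608.92 × 0.06 = $96.54
State unemployment insurance (employee share): $1733.54 × 0.0075 = $13.00
SDI: $1733.54 × 0.0125 = $21.67
Social Security tax: $1733.54 × 0.07 = $121.35
Employee stock purchase plan: $88.35
Garnishment: $1733.54 × 0.0175 = $30.34
(Employer's $236.11 toward employee stock purchase plan is not withheld from the employee.)
Total deductions = $124.62 + $56.31 + $96.54 + $13.00 + $21.67 + $121.35 + $88.35 + $30.34 = $552.18
Net pay = $1733.54 − $552.18 = $1181.36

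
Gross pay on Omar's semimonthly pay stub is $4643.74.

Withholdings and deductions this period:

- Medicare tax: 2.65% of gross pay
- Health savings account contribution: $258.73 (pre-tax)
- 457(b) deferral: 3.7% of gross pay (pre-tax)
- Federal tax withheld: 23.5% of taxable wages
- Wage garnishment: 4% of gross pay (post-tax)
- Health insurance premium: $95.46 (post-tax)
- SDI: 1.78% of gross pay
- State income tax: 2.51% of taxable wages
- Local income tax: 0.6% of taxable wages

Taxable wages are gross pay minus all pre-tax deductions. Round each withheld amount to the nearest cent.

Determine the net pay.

$2605.13

457(b) deferral: $4643.74 × 0.037 = $171.82
Health savings account contribution: $258.73
Pre-tax total = $171.82 + $258.73 = $430.55
Taxable wages = $4643.74 − $430.55 = $4213.19
Local income tax: $4213.19 × 0.006 = $25.28
Federal tax withheld: $4213.19 × 0.235 = $990.10
State income tax: $4213.19 × 0.0251 = $105.75
SDI: $4643.74 × 0.0178 = $82.66
Medicare tax: $4643.74 × 0.0265 = $123.06
Wage garnishment: $4643.74 × 0.04 = $185.75
Health insurance premium: $95.46
Total deductions = $171.82 + $258.73 + $25.28 + $990.10 + $105.75 + $82.66 + $123.06 + $185.75 + $95.46 = $2038.61
Net pay = $4643.74 − $2038.61 = $2605.13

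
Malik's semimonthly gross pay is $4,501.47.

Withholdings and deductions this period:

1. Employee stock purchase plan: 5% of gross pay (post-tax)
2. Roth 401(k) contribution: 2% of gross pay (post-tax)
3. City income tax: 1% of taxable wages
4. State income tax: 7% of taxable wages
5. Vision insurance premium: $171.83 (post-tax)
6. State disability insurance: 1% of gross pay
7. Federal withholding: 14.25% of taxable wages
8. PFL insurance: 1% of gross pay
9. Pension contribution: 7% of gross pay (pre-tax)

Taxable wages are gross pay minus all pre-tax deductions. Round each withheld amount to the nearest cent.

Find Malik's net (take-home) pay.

$2,677.95

Pension contribution: $4,501.47 × 0.07 = $315.10
Taxable wages = $4,501.47 − $315.10 = $4,186.37
Federal withholding: $4,186.37 × 0.1425 = $596.56
City income tax: $4,186.37 × 0.01 = $41.86
State income tax: $4,186.37 × 0.07 = $293.05
State disability insurance: $4,501.47 × 0.01 = $45.01
PFL insurance: $4,501.47 × 0.01 = $45.01
Employee stock purchase plan: $4,501.47 × 0.05 = $225.07
Vision insurance premium: $171.83
Roth 401(k) contribution: $4,501.47 × 0.02 = $90.03
Total deductions = $315.10 + $596.56 + $41.86 + $293.05 + $45.01 + $45.01 + $225.07 + $171.83 + $90.03 = $1,823.52
Net pay = $4,501.47 − $1,823.52 = $2,677.95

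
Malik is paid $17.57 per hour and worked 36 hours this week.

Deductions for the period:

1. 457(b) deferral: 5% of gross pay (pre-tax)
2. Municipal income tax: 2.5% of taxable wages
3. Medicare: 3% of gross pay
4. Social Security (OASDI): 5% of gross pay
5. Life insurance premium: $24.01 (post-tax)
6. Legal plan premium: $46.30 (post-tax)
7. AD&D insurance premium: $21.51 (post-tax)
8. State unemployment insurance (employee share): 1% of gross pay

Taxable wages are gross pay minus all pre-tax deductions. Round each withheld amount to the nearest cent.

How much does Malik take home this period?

Gross pay: 36 × $17.57 = $632.52
457(b) deferral: $632.52 × 0.05 = $31.63
Taxable wages = $632.52 − $31.63 = $600.89
Municipal income tax: $600.89 × 0.025 = $15.02
Social Security (OASDI): $632.52 × 0.05 = $31.63
State unemployment insurance (employee share): $632.52 × 0.01 = $6.33
Medicare: $632.52 × 0.03 = $18.98
Life insurance premium: $24.01
Legal plan premium: $46.30
AD&D insurance premium: $21.51
Total deductions = $31.63 + $15.02 + $31.63 + $6.33 + $18.98 + $24.01 + $46.30 + $21.51 = $195.41
Net pay = $632.52 − $195.41 = $437.11

$437.11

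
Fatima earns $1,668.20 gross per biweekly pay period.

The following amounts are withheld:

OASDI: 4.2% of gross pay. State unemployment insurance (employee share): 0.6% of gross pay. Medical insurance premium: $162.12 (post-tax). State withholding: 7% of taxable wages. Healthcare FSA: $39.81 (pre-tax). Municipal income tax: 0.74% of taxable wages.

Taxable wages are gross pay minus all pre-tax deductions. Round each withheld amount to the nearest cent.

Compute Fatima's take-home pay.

Healthcare FSA: $39.81
Taxable wages = $1,668.20 − $39.81 = $1,628.39
Municipal income tax: $1,628.39 × 0.0074 = $12.05
State withholding: $1,628.39 × 0.07 = $113.99
OASDI: $1,668.20 × 0.042 = $70.06
State unemployment insurance (employee share): $1,668.20 × 0.006 = $10.01
Medical insurance premium: $162.12
Total deductions = $39.81 + $12.05 + $113.99 + $70.06 + $10.01 + $162.12 = $408.04
Net pay = $1,668.20 − $408.04 = $1,260.16

$1,260.16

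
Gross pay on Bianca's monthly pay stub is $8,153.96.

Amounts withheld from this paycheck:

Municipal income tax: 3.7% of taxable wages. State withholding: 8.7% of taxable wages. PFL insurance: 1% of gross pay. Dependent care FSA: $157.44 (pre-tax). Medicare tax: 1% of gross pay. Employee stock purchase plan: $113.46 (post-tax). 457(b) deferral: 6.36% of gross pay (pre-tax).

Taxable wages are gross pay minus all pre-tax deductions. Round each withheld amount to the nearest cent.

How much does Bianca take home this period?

457(b) deferral: $8,153.96 × 0.0636 = $518.59
Dependent care FSA: $157.44
Pre-tax total = $518.59 + $157.44 = $676.03
Taxable wages = $8,153.96 − $676.03 = $7,477.93
Municipal income tax: $7,477.93 × 0.037 = $276.68
State withholding: $7,477.93 × 0.087 = $650.58
PFL insurance: $8,153.96 × 0.01 = $81.54
Medicare tax: $8,153.96 × 0.01 = $81.54
Employee stock purchase plan: $113.46
Total deductions = $518.59 + $157.44 + $276.68 + $650.58 + $81.54 + $81.54 + $113.46 = $1,879.83
Net pay = $8,153.96 − $1,879.83 = $6,274.13

$6,274.13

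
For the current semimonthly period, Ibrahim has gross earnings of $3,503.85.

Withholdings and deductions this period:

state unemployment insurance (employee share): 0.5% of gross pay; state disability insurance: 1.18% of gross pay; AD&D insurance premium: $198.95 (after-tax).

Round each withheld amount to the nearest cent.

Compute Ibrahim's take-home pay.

State disability insurance: $3,503.85 × 0.0118 = $41.35
State unemployment insurance (employee share): $3,503.85 × 0.005 = $17.52
AD&D insurance premium: $198.95
Total deductions = $41.35 + $17.52 + $198.95 = $257.82
Net pay = $3,503.85 − $257.82 = $3,246.03

$3,246.03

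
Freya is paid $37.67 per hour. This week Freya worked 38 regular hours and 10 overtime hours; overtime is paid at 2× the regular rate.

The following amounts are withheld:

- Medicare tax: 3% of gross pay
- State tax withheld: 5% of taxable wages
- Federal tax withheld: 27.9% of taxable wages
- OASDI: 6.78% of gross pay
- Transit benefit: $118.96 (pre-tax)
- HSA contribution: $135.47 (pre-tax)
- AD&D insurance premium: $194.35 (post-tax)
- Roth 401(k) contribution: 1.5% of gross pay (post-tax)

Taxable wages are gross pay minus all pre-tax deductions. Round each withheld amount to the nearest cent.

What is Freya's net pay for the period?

Regular pay: 38 × $37.67 = $1431.46
Overtime pay: 10 × $37.67 × 2 = $753.40
Gross pay = $1431.46 + $753.40 = $2184.86
Transit benefit: $118.96
HSA contribution: $135.47
Pre-tax total = $118.96 + $135.47 = $254.43
Taxable wages = $2184.86 − $254.43 = $1930.43
State tax withheld: $1930.43 × 0.05 = $96.52
Federal tax withheld: $1930.43 × 0.279 = $538.59
Medicare tax: $2184.86 × 0.03 = $65.55
OASDI: $2184.86 × 0.0678 = $148.13
AD&D insurance premium: $194.35
Roth 401(k) contribution: $2184.86 × 0.015 = $32.77
Total deductions = $118.96 + $135.47 + $96.52 + $538.59 + $65.55 + $148.13 + $194.35 + $32.77 = $1330.34
Net pay = $2184.86 − $1330.34 = $854.52

$854.52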